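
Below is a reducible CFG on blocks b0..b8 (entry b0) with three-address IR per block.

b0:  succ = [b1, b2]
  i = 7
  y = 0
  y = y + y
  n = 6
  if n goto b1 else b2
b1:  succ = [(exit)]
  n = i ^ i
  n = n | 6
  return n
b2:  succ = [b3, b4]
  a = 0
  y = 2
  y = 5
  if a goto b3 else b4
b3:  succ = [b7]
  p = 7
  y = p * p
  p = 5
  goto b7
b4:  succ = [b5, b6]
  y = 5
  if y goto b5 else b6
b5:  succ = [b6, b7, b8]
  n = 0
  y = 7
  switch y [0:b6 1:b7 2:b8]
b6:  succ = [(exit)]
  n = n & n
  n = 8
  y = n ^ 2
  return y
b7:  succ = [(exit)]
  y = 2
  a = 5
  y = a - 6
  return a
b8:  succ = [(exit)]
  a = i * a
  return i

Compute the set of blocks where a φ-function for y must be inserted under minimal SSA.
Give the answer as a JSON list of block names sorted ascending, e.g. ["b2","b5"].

idom tree: b1←b0 b2←b0 b3←b2 b4←b2 b5←b4 b6←b4 b7←b2 b8←b5
Join-block Dom:
  b6: preds {b4,b5}: {b0,b2,b4} ∩ {b0,b2,b4,b5} = {b0,b2,b4}; idom=b4
  b7: preds {b3,b5}: {b0,b2,b3} ∩ {b0,b2,b4,b5} = {b0,b2}; idom=b2

DF walk-up:
  join b6 pred b4: · stop@b4
  join b6 pred b5: b5 stop@b4
  join b7 pred b3: b3 stop@b2
  join b7 pred b5: b5→b4 stop@b2
  DF(b0)=∅
  DF(b1)=∅
  DF(b2)=∅
  DF(b3)={b7}
  DF(b4)={b7}
  DF(b5)={b6,b7}
  DF(b6)=∅
  DF(b7)=∅
  DF(b8)=∅

φ for y: defs {b0,b2,b3,b4,b5,b6,b7}
  DF⁺ = {b6,b7}

Answer: ["b6", "b7"]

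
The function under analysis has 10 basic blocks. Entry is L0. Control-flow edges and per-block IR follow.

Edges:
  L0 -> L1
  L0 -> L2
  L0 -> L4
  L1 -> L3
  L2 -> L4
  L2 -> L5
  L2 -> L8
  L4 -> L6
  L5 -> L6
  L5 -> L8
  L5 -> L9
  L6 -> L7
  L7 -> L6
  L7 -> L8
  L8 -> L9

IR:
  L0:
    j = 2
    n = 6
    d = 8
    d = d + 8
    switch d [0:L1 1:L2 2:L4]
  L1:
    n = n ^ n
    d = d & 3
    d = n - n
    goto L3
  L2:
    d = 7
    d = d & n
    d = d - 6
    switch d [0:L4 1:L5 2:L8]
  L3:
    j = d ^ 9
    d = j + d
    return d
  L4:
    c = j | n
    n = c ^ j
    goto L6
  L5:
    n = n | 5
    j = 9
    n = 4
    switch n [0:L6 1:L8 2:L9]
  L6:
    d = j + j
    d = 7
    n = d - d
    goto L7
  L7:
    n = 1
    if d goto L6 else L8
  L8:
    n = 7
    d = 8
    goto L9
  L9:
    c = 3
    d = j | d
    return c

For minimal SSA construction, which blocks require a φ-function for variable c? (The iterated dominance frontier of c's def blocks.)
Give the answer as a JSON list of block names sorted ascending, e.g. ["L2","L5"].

Answer: ["L6", "L8", "L9"]

Derivation:
idom tree: L1←L0 L2←L0 L3←L1 L4←L0 L5←L2 L6←L0 L7←L6 L8←L0 L9←L0
Dom at joins:
  L4: preds {L0,L2}: {L0} ∩ {L0,L2} = {L0}; idom=L0
  L6: preds {L4,L5,L7}: {L0,L4} ∩ {L0,L2,L5} ∩ {L0,L6,L7} = {L0}; idom=L0
  L8: preds {L2,L5,L7}: {L0,L2} ∩ {L0,L2,L5} ∩ {L0,L6,L7} = {L0}; idom=L0
  L9: preds {L5,L8}: {L0,L2,L5} ∩ {L0,L8} = {L0}; idom=L0

Frontier:
  join L4 pred L0: · stop@L0
  join L4 pred L2: L2 stop@L0
  join L6 pred L4: L4 stop@L0
  join L6 pred L5: L5→L2 stop@L0
  join L6 pred L7: L7→L6 stop@L0
  join L8 pred L2: L2 stop@L0
  join L8 pred L5: L5→L2 stop@L0
  join L8 pred L7: L7→L6 stop@L0
  join L9 pred L5: L5→L2 stop@L0
  join L9 pred L8: L8 stop@L0
  DF(L0)=∅
  DF(L1)=∅
  DF(L2)={L4,L6,L8,L9}
  DF(L3)=∅
  DF(L4)={L6}
  DF(L5)={L6,L8,L9}
  DF(L6)={L6,L8}
  DF(L7)={L6,L8}
  DF(L8)={L9}
  DF(L9)=∅

φ for c: defs {L4,L9}
  DF⁺ = {L6,L8,L9}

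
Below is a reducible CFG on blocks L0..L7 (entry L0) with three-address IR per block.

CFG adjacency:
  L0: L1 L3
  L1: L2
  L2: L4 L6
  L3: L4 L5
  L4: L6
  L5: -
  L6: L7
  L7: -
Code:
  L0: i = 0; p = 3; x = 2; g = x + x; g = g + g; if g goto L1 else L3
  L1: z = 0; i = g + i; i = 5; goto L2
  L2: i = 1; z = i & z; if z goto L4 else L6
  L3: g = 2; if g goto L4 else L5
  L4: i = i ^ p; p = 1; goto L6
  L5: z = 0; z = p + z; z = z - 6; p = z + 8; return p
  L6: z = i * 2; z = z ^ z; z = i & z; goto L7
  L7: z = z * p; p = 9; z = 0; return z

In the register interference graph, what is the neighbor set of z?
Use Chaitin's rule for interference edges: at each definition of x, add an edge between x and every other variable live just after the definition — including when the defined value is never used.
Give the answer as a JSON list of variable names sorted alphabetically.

Answer: ["g", "i", "p"]

Working:
Block summaries:
  L0: def={g,i,p,x} ue=∅
  L1: def={i,z} ue={g,i}
  L2: def={i,z} ue={z}
  L3: def={g} ue=∅
  L4: def={i,p} ue={i,p}
  L5: def={p,z} ue={p}
  L6: def={z} ue={i}
  L7: def={p,z} ue={p,z}

Backward fixpoint:
  live L0: ∅→{g,i,p}
  live L1: {g,i,p}→{p,z}
  live L2: {p,z}→{i,p}
  live L3: {i,p}→{i,p}
  live L4: {i,p}→{i,p}
  live L5: {p}→∅
  live L6: {i,p}→{p,z}
  live L7: {p,z}→∅

Conflict graph:
  g↔{i,p,z}
  i↔{g,p,x,z}
  p↔{g,i,x,z}
  x↔{i,p}
  z↔{g,i,p}

N(z) = ["g", "i", "p"]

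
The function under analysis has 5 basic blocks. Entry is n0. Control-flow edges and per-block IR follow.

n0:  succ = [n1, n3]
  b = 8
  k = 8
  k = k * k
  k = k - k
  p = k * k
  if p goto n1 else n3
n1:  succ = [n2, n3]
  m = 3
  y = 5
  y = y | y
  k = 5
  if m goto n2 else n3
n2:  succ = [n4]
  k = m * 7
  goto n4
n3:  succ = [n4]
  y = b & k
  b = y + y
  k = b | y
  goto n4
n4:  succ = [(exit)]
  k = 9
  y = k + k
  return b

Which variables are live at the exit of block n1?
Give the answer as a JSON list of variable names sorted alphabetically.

Block summaries:
  n0 def {b,k,p} use ∅
  n1 def {k,m,y} use ∅
  n2 def {k} use {m}
  n3 def {b,k,y} use {b,k}
  n4 def {k,y} use {b}

Backward fixpoint:
  live n0: ∅→{b,k}
  live n1: {b}→{b,k,m}
  live n2: {b,m}→{b}
  live n3: {b,k}→{b}
  live n4: {b}→∅

live-out(n1) = ["b", "k", "m"]

Answer: ["b", "k", "m"]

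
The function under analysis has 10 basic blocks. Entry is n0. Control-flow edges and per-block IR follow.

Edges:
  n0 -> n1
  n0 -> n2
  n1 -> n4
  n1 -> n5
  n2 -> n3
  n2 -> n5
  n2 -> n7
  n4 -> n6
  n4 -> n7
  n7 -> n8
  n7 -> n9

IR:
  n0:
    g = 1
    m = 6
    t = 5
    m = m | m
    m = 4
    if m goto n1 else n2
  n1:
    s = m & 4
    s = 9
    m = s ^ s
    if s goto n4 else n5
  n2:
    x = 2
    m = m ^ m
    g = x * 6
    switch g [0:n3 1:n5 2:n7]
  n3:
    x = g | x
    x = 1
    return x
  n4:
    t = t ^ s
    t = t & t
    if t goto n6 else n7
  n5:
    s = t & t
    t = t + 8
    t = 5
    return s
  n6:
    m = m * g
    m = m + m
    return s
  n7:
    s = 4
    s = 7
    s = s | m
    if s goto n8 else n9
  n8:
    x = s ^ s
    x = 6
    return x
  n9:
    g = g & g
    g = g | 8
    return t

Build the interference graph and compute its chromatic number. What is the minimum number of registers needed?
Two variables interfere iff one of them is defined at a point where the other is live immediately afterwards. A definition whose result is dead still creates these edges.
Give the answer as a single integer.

Block summaries:
  n0 def {g,m,t} use ∅
  n1 def {m,s} use {m}
  n2 def {g,m,x} use {m}
  n3 def {x} use {g,x}
  n4 def {t} use {s,t}
  n5 def {s,t} use {t}
  n6 def {m} use {g,m,s}
  n7 def {s} use {m}
  n8 def {x} use {s}
  n9 def {g} use {g,t}

Liveness:
  n0 li=∅ lo={g,m,t}
  n1 li={g,m,t} lo={g,m,s,t}
  n2 li={m,t} lo={g,m,t,x}
  n3 li={g,x} lo=∅
  n4 li={g,m,s,t} lo={g,m,s,t}
  n5 li={t} lo=∅
  n6 li={g,m,s} lo=∅
  n7 li={g,m,t} lo={g,s,t}
  n8 li={s} lo=∅
  n9 li={g,t} lo=∅

Interference:
  g: {m,s,t,x}
  m: {g,s,t,x}
  s: {g,m,t}
  t: {g,m,s,x}
  x: {g,m,t}

Colouring:
  clique {g,m,s,t} ⇒ need ≥ 4
  assign g→c0 m→c1 s→c3 t→c2 x→c3 — no edge inside a register ⇒ χ ≤ 4
  χ = 4

Answer: 4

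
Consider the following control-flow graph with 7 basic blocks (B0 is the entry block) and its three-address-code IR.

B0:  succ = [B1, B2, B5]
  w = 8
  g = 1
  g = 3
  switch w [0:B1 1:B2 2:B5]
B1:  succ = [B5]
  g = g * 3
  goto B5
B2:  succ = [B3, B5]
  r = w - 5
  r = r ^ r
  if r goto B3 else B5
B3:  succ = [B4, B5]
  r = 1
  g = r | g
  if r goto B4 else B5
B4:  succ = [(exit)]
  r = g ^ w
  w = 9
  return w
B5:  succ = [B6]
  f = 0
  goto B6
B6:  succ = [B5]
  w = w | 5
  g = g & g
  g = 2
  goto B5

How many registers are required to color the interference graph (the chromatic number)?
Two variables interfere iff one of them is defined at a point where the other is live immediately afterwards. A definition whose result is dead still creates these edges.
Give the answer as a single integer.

Per-block:
  B0 def {g,w} use ∅
  B1 def {g} use {g}
  B2 def {r} use {w}
  B3 def {g,r} use {g}
  B4 def {r,w} use {g,w}
  B5 def {f} use ∅
  B6 def {g,w} use {g,w}

Live sets:
  B0: in=∅ out={g,w}
  B1: in={g,w} out={g,w}
  B2: in={g,w} out={g,w}
  B3: in={g,w} out={g,w}
  B4: in={g,w} out=∅
  B5: in={g,w} out={g,w}
  B6: in={g,w} out={g,w}

Interference:
  f — {g,w}
  g — {f,r,w}
  r — {g,w}
  w — {f,g,r}

Chromatic number:
  clique {f,g,w} ⇒ need ≥ 3
  assign f→R2 g→R0 r→R2 w→R1 — no edge inside a register ⇒ χ ≤ 3
  χ = 3

Answer: 3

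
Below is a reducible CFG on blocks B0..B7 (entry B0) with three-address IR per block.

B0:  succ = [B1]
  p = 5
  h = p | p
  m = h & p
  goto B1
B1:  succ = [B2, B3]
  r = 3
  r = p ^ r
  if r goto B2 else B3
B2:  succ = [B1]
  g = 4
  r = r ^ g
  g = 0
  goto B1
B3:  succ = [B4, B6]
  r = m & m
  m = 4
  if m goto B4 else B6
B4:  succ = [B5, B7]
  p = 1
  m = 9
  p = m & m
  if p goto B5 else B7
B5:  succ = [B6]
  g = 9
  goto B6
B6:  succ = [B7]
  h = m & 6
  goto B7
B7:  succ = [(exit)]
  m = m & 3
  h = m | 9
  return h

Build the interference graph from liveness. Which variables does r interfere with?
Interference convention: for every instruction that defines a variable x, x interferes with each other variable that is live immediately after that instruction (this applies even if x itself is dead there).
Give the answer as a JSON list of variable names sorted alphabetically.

Answer: ["g", "m", "p"]

Analysis:
def/use:
  B0 def {h,m,p} use ∅
  B1 def {r} use {p}
  B2 def {g,r} use {r}
  B3 def {m,r} use {m}
  B4 def {m,p} use ∅
  B5 def {g} use ∅
  B6 def {h} use {m}
  B7 def {h,m} use {m}

Backward fixpoint:
  B0 li=∅ lo={m,p}
  B1 li={m,p} lo={m,p,r}
  B2 li={m,p,r} lo={m,p}
  B3 li={m} lo={m}
  B4 li=∅ lo={m}
  B5 li={m} lo={m}
  B6 li={m} lo={m}
  B7 li={m} lo=∅

Interference:
  g — {m,p,r}
  h — {m,p}
  m — {g,h,p,r}
  p — {g,h,m,r}
  r — {g,m,p}

N(r) = ["g", "m", "p"]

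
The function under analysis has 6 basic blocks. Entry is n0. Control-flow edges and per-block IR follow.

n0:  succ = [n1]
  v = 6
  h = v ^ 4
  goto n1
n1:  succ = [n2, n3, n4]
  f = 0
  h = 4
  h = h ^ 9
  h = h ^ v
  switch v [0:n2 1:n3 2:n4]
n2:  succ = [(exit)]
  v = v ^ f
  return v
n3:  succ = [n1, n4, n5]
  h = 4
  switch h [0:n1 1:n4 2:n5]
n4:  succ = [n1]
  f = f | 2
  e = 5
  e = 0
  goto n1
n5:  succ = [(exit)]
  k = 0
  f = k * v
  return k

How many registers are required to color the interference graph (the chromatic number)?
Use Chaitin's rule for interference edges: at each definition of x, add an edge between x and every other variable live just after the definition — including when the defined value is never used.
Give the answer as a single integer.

Block summaries:
  n0: def={h,v} ue=∅
  n1: def={f,h} ue={v}
  n2: def={v} ue={f,v}
  n3: def={h} ue=∅
  n4: def={e,f} ue={f}
  n5: def={f,k} ue={v}

Live sets:
  live n0: ∅→{v}
  live n1: {v}→{f,v}
  live n2: {f,v}→∅
  live n3: {f,v}→{f,v}
  live n4: {f,v}→{v}
  live n5: {v}→∅

Conflict graph:
  e — {v}
  f — {h,k,v}
  h — {f,v}
  k — {f,v}
  v — {e,f,h,k}

Colouring:
  {f,h,v} pairwise interfere (3-clique) ⇒ χ ≥ 3
  3-colouring: r0={v}  r1={e,f}  r2={h,k}
  χ = 3

Answer: 3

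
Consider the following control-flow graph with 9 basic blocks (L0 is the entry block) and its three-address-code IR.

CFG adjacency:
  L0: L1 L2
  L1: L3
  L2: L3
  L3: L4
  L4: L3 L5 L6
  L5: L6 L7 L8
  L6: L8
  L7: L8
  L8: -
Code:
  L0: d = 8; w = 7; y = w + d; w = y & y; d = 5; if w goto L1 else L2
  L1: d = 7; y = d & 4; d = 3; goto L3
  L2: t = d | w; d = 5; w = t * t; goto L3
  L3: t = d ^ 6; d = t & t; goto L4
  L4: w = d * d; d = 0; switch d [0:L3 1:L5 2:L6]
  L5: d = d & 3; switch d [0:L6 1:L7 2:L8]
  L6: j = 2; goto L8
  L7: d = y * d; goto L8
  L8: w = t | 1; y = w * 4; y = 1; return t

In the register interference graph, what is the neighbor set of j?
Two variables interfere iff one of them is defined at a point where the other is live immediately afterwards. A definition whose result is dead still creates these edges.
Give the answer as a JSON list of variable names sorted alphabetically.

Answer: ["t"]

Analysis:
def/use:
  L0 def {d,w,y} use ∅
  L1 def {d,y} use ∅
  L2 def {d,t,w} use {d,w}
  L3 def {d,t} use {d}
  L4 def {d,w} use {d}
  L5 def {d} use {d}
  L6 def {j} use ∅
  L7 def {d} use {d,y}
  L8 def {w,y} use {t}

Live sets:
  L0: in=∅ out={d,w,y}
  L1: in=∅ out={d,y}
  L2: in={d,w,y} out={d,y}
  L3: in={d,y} out={d,t,y}
  L4: in={d,t,y} out={d,t,y}
  L5: in={d,t,y} out={d,t,y}
  L6: in={t} out={t}
  L7: in={d,t,y} out={t}
  L8: in={t} out=∅

Interfere edges:
  d↔{t,w,y}
  j↔{t}
  t↔{d,j,w,y}
  w↔{d,t,y}
  y↔{d,t,w}

N(j) = ["t"]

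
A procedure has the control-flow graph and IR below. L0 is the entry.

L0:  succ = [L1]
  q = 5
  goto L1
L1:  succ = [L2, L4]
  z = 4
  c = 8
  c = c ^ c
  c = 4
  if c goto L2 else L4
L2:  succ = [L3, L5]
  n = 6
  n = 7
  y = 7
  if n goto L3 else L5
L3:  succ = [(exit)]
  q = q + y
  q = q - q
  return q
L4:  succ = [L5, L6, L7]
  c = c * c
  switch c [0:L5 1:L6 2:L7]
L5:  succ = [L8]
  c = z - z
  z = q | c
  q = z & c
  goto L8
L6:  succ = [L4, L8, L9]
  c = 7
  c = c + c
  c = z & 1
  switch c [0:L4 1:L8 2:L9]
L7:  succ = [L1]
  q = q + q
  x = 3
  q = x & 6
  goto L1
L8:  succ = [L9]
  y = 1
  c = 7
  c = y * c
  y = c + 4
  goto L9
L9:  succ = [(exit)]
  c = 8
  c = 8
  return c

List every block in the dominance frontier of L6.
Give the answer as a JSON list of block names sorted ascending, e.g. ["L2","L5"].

idom tree: L1←L0 L2←L1 L3←L2 L4←L1 L5←L1 L6←L4 L7←L4 L8←L1 L9←L1
Join-block Dom:
  L1: preds {L0,L7}: {L0} ∩ {L0,L1,L4,L7} = {L0}; idom=L0
  L4: preds {L1,L6}: {L0,L1} ∩ {L0,L1,L4,L6} = {L0,L1}; idom=L1
  L5: preds {L2,L4}: {L0,L1,L2} ∩ {L0,L1,L4} = {L0,L1}; idom=L1
  L8: preds {L5,L6}: {L0,L1,L5} ∩ {L0,L1,L4,L6} = {L0,L1}; idom=L1
  L9: preds {L6,L8}: {L0,L1,L4,L6} ∩ {L0,L1,L8} = {L0,L1}; idom=L1

Frontier:
  L1←L0: walk · to L0
  L1←L7: walk L7→L4→L1 to L0
  L4←L1: walk · to L1
  L4←L6: walk L6→L4 to L1
  L5←L2: walk L2 to L1
  L5←L4: walk L4 to L1
  L8←L5: walk L5 to L1
  L8←L6: walk L6→L4 to L1
  L9←L6: walk L6→L4 to L1
  L9←L8: walk L8 to L1
  L0: DF=∅
  L1: DF={L1}
  L2: DF={L5}
  L3: DF=∅
  L4: DF={L1,L4,L5,L8,L9}
  L5: DF={L8}
  L6: DF={L4,L8,L9}
  L7: DF={L1}
  L8: DF={L9}
  L9: DF=∅

DF(L6) = ["L4", "L8", "L9"]

Answer: ["L4", "L8", "L9"]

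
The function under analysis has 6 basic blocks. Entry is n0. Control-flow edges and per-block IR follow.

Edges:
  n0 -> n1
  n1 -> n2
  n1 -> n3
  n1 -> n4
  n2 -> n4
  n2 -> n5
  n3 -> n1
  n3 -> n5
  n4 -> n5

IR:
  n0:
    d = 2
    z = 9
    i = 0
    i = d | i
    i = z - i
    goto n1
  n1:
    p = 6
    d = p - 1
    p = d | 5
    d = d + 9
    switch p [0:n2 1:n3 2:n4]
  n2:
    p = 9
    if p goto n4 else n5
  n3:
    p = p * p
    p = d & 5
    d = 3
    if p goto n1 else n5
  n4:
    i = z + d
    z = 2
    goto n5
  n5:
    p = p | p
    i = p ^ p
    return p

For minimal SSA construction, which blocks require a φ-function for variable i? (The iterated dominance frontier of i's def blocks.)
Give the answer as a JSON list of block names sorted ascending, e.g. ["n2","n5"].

Answer: ["n5"]

Derivation:
idom tree: n1←n0 n2←n1 n3←n1 n4←n1 n5←n1
Dom∩ at merges:
  n1: preds {n0,n3}: {n0} ∩ {n0,n1,n3} = {n0}; idom=n0
  n4: preds {n1,n2}: {n0,n1} ∩ {n0,n1,n2} = {n0,n1}; idom=n1
  n5: preds {n2,n3,n4}: {n0,n1,n2} ∩ {n0,n1,n3} ∩ {n0,n1,n4} = {n0,n1}; idom=n1

Frontier:
  n1←n0: walk · to n0
  n1←n3: walk n3→n1 to n0
  n4←n1: walk · to n1
  n4←n2: walk n2 to n1
  n5←n2: walk n2 to n1
  n5←n3: walk n3 to n1
  n5←n4: walk n4 to n1
  n0: DF=∅
  n1: DF={n1}
  n2: DF={n4,n5}
  n3: DF={n1,n5}
  n4: DF={n5}
  n5: DF=∅

φ for i: defs {n0,n4,n5}
  DF⁺ = {n5}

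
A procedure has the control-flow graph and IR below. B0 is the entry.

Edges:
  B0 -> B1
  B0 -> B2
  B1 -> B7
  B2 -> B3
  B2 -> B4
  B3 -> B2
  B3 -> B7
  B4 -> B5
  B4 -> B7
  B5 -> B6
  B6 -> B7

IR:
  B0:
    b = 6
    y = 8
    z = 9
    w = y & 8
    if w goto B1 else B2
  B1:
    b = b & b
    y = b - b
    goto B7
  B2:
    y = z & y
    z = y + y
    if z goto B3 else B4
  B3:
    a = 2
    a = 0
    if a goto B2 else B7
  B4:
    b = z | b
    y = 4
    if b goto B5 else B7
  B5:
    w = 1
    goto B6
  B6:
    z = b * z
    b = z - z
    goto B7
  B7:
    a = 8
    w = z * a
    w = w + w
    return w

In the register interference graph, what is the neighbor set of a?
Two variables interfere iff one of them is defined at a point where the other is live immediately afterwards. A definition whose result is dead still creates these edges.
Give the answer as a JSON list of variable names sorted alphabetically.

def/use:
  B0 def {b,w,y,z} use ∅
  B1 def {b,y} use {b}
  B2 def {y,z} use {y,z}
  B3 def {a} use ∅
  B4 def {b,y} use {b,z}
  B5 def {w} use ∅
  B6 def {b,z} use {b,z}
  B7 def {a,w} use {z}

Live sets:
  B0 li=∅ lo={b,y,z}
  B1 li={b,z} lo={z}
  B2 li={b,y,z} lo={b,y,z}
  B3 li={b,y,z} lo={b,y,z}
  B4 li={b,z} lo={b,z}
  B5 li={b,z} lo={b,z}
  B6 li={b,z} lo={z}
  B7 li={z} lo=∅

Conflict graph:
  a: {b,y,z}
  b: {a,w,y,z}
  w: {b,y,z}
  y: {a,b,w,z}
  z: {a,b,w,y}

N(a) = ["b", "y", "z"]

Answer: ["b", "y", "z"]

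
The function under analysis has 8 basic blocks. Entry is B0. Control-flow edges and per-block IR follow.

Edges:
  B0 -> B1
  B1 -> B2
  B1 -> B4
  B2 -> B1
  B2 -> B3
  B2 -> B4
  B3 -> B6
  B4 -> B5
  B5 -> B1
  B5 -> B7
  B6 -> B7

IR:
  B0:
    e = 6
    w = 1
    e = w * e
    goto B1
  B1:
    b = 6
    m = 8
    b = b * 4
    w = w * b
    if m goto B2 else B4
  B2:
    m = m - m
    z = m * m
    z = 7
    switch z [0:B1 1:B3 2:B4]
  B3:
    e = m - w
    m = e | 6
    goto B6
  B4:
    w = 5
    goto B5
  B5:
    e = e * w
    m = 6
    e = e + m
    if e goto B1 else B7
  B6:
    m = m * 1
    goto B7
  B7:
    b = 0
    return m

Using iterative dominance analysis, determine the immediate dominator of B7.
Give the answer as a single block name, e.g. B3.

Answer: B1

Derivation:
idom tree: B1←B0 B2←B1 B3←B2 B4←B1 B5←B4 B6←B3 B7←B1
Dom∩ at merges:
  B1: preds {B0,B2,B5}: {B0} ∩ {B0,B1,B2} ∩ {B0,B1,B4,B5} = {B0}; idom=B0
  B4: preds {B1,B2}: {B0,B1} ∩ {B0,B1,B2} = {B0,B1}; idom=B1
  B7: preds {B5,B6}: {B0,B1,B4,B5} ∩ {B0,B1,B2,B3,B6} = {B0,B1}; idom=B1

idom(B7) = B1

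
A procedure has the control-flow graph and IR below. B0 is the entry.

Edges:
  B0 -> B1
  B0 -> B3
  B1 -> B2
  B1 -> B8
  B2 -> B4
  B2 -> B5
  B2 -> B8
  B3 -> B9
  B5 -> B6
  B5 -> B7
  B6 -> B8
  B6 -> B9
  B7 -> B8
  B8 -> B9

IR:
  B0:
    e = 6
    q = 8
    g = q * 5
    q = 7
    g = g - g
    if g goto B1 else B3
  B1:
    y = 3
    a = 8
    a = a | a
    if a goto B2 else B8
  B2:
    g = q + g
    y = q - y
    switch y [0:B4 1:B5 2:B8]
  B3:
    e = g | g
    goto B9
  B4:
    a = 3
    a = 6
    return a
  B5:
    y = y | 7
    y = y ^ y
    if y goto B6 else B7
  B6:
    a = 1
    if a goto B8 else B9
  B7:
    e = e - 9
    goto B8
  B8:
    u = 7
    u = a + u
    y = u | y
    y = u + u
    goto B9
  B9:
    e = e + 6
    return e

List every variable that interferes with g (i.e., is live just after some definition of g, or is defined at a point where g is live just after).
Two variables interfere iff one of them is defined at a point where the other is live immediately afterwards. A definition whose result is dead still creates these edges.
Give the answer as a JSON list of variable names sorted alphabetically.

Block summaries:
  B0: {e,g,q} / ∅
  B1: {a,y} / ∅
  B2: {g,y} / {g,q,y}
  B3: {e} / {g}
  B4: {a} / ∅
  B5: {y} / {y}
  B6: {a} / ∅
  B7: {e} / {e}
  B8: {u,y} / {a,y}
  B9: {e} / {e}

Backward fixpoint:
  live B0: ∅→{e,g,q}
  live B1: {e,g,q}→{a,e,g,q,y}
  live B2: {a,e,g,q,y}→{a,e,y}
  live B3: {g}→{e}
  live B4: ∅→∅
  live B5: {a,e,y}→{a,e,y}
  live B6: {e,y}→{a,e,y}
  live B7: {a,e,y}→{a,e,y}
  live B8: {a,e,y}→{e}
  live B9: {e}→∅

Conflict graph:
  a: {e,g,q,u,y}
  e: {a,g,q,u,y}
  g: {a,e,q,y}
  q: {a,e,g,y}
  u: {a,e,y}
  y: {a,e,g,q,u}

N(g) = ["a", "e", "q", "y"]

Answer: ["a", "e", "q", "y"]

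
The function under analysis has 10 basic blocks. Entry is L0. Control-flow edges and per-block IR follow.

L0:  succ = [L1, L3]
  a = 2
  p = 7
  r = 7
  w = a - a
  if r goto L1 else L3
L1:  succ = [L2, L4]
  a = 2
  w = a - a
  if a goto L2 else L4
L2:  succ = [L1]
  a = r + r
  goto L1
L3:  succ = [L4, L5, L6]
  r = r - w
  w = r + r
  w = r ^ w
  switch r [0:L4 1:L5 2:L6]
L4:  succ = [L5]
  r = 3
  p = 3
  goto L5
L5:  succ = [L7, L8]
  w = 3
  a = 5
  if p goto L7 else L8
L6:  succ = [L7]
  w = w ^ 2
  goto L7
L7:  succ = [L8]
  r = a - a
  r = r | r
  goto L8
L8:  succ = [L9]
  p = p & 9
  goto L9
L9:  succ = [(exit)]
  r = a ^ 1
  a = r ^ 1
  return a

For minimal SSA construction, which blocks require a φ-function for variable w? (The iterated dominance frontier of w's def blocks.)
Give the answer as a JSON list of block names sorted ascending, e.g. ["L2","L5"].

Answer: ["L1", "L4", "L5", "L7", "L8"]

Working:
idom tree: L1←L0 L2←L1 L3←L0 L4←L0 L5←L0 L6←L3 L7←L0 L8←L0 L9←L8
Join-block Dom:
  L1: preds {L0,L2}: {L0} ∩ {L0,L1,L2} = {L0}; idom=L0
  L4: preds {L1,L3}: {L0,L1} ∩ {L0,L3} = {L0}; idom=L0
  L5: preds {L3,L4}: {L0,L3} ∩ {L0,L4} = {L0}; idom=L0
  L7: preds {L5,L6}: {L0,L5} ∩ {L0,L3,L6} = {L0}; idom=L0
  L8: preds {L5,L7}: {L0,L5} ∩ {L0,L7} = {L0}; idom=L0

DF derivation:
  L1←L0: walk · to L0
  L1←L2: walk L2→L1 to L0
  L4←L1: walk L1 to L0
  L4←L3: walk L3 to L0
  L5←L3: walk L3 to L0
  L5←L4: walk L4 to L0
  L7←L5: walk L5 to L0
  L7←L6: walk L6→L3 to L0
  L8←L5: walk L5 to L0
  L8←L7: walk L7 to L0
  L0 → ∅
  L1 → {L1,L4}
  L2 → {L1}
  L3 → {L4,L5,L7}
  L4 → {L5}
  L5 → {L7,L8}
  L6 → {L7}
  L7 → {L8}
  L8 → ∅
  L9 → ∅

φ for w: defs {L0,L1,L3,L5,L6}
  DF⁺ = {L1,L4,L5,L7,L8}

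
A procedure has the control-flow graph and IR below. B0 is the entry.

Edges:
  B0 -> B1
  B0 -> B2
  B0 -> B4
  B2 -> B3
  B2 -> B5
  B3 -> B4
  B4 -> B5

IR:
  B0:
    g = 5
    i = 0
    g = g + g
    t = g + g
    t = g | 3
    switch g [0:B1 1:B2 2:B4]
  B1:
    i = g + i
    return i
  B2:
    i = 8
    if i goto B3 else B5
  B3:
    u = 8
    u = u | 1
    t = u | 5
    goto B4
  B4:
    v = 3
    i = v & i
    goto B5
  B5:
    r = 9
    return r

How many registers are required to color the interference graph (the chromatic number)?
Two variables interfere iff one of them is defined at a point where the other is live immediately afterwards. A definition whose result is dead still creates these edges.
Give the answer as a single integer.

def/use:
  B0: {g,i,t} / ∅
  B1: {i} / {g,i}
  B2: {i} / ∅
  B3: {t,u} / ∅
  B4: {i,v} / {i}
  B5: {r} / ∅

Live sets:
  B0 li=∅ lo={g,i}
  B1 li={g,i} lo=∅
  B2 li=∅ lo={i}
  B3 li={i} lo={i}
  B4 li={i} lo=∅
  B5 li=∅ lo=∅

Conflict graph:
  g: {i,t}
  i: {g,t,u,v}
  r: ∅
  t: {g,i}
  u: {i}
  v: {i}

Chromatic number:
  lower bound: {g,i,t} mutually conflict ⇒ χ ≥ 3
  assign g→r1 i→r0 r→r0 t→r2 u→r1 v→r1 — no edge inside a register ⇒ χ ≤ 3
  χ = 3

Answer: 3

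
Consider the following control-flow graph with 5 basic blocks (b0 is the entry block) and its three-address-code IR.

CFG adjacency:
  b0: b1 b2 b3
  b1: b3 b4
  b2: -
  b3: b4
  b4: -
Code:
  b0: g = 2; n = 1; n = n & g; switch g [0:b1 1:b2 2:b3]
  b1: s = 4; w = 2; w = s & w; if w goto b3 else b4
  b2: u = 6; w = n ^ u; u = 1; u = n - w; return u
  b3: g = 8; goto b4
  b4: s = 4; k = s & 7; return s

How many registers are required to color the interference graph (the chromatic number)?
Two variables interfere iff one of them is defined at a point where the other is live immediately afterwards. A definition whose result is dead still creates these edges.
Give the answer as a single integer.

Answer: 3

Working:
Block summaries:
  b0: {g,n} / ∅
  b1: {s,w} / ∅
  b2: {u,w} / {n}
  b3: {g} / ∅
  b4: {k,s} / ∅

Backward fixpoint:
  live b0: ∅→{n}
  live b1: ∅→∅
  live b2: {n}→∅
  live b3: ∅→∅
  live b4: ∅→∅

Conflict graph:
  g↔{n}
  k↔{s}
  n↔{g,u,w}
  s↔{k,w}
  u↔{n,w}
  w↔{n,s,u}

Chromatic number:
  clique {n,u,w} ⇒ need ≥ 3
  assign g→R1 k→R1 n→R0 s→R0 u→R2 w→R1 — no edge inside a register ⇒ χ ≤ 3
  χ = 3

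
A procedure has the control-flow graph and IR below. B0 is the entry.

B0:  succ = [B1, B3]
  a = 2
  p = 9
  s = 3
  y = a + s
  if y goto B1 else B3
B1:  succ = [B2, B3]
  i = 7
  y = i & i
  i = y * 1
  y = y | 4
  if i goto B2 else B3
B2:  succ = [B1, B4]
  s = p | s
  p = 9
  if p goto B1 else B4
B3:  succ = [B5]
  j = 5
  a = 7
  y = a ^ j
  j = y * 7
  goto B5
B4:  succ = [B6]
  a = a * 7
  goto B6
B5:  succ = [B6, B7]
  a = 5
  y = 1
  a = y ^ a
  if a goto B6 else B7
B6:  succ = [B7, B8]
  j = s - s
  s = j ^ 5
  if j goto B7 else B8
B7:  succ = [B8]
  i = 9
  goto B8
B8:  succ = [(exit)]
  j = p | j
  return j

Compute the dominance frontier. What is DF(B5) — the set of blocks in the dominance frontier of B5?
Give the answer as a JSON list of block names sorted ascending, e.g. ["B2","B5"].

Answer: ["B6", "B7"]

Derivation:
idom tree: B1←B0 B2←B1 B3←B0 B4←B2 B5←B3 B6←B0 B7←B0 B8←B0
Join-block Dom:
  B1: preds {B0,B2}: {B0} ∩ {B0,B1,B2} = {B0}; idom=B0
  B3: preds {B0,B1}: {B0} ∩ {B0,B1} = {B0}; idom=B0
  B6: preds {B4,B5}: {B0,B1,B2,B4} ∩ {B0,B3,B5} = {B0}; idom=B0
  B7: preds {B5,B6}: {B0,B3,B5} ∩ {B0,B6} = {B0}; idom=B0
  B8: preds {B6,B7}: {B0,B6} ∩ {B0,B7} = {B0}; idom=B0

Frontier:
  join B1 pred B0: · stop@B0
  join B1 pred B2: B2→B1 stop@B0
  join B3 pred B0: · stop@B0
  join B3 pred B1: B1 stop@B0
  join B6 pred B4: B4→B2→B1 stop@B0
  join B6 pred B5: B5→B3 stop@B0
  join B7 pred B5: B5→B3 stop@B0
  join B7 pred B6: B6 stop@B0
  join B8 pred B6: B6 stop@B0
  join B8 pred B7: B7 stop@B0
  B0: DF=∅
  B1: DF={B1,B3,B6}
  B2: DF={B1,B6}
  B3: DF={B6,B7}
  B4: DF={B6}
  B5: DF={B6,B7}
  B6: DF={B7,B8}
  B7: DF={B8}
  B8: DF=∅

DF(B5) = ["B6", "B7"]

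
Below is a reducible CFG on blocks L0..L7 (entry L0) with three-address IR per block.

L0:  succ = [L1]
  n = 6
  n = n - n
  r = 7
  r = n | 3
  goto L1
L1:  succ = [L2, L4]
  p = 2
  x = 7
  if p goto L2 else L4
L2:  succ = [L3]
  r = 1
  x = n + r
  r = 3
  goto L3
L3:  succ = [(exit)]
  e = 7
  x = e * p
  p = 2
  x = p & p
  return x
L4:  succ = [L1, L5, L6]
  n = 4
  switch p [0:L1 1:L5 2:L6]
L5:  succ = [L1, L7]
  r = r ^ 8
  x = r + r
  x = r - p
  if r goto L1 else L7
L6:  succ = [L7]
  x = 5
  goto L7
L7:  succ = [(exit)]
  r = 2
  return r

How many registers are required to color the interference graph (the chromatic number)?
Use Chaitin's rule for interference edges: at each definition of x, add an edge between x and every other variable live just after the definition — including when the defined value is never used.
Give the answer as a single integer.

Answer: 4

Derivation:
Per-block:
  L0: {n,r} / ∅
  L1: {p,x} / ∅
  L2: {r,x} / {n}
  L3: {e,p,x} / {p}
  L4: {n} / {p}
  L5: {r,x} / {p,r}
  L6: {x} / ∅
  L7: {r} / ∅

Backward fixpoint:
  live L0: ∅→{n,r}
  live L1: {n,r}→{n,p,r}
  live L2: {n,p}→{p}
  live L3: {p}→∅
  live L4: {p,r}→{n,p,r}
  live L5: {n,p,r}→{n,r}
  live L6: ∅→∅
  live L7: ∅→∅

Interference:
  e — {p}
  n — {p,r,x}
  p — {e,n,r,x}
  r — {n,p,x}
  x — {n,p,r}

Registers:
  clique {n,p,r,x} ⇒ need ≥ 4
  4-colouring: c0={p}  c1={e,n}  c2={r}  c3={x}
  χ = 4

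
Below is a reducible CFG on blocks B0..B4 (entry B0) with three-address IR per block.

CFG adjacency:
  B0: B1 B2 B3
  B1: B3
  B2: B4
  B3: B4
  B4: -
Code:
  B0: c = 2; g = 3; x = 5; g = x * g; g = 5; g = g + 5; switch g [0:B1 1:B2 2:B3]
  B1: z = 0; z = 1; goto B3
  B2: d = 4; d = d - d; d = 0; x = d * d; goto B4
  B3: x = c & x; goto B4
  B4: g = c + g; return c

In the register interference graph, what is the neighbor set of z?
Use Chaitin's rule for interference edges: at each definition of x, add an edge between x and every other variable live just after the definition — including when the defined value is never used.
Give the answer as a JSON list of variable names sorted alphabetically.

Per-block:
  B0: def={c,g,x} ue=∅
  B1: def={z} ue=∅
  B2: def={d,x} ue=∅
  B3: def={x} ue={c,x}
  B4: def={g} ue={c,g}

Live sets:
  B0 li=∅ lo={c,g,x}
  B1 li={c,g,x} lo={c,g,x}
  B2 li={c,g} lo={c,g}
  B3 li={c,g,x} lo={c,g}
  B4 li={c,g} lo=∅

Interfere edges:
  c — {d,g,x,z}
  d — {c,g}
  g — {c,d,x,z}
  x — {c,g,z}
  z — {c,g,x}

N(z) = ["c", "g", "x"]

Answer: ["c", "g", "x"]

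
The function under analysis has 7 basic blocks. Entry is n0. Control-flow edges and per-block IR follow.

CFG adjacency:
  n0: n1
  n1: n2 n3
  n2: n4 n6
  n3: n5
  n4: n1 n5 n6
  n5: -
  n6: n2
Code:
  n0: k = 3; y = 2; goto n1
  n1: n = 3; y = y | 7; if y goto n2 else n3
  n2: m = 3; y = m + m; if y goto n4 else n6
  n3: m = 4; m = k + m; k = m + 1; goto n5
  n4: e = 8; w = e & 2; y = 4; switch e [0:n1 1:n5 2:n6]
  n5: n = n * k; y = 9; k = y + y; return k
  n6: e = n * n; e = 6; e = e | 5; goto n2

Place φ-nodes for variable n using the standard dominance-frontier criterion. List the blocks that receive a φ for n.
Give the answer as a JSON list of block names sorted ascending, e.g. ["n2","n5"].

Answer: ["n1"]

Derivation:
idom tree: n1←n0 n2←n1 n3←n1 n4←n2 n5←n1 n6←n2
Join-block Dom:
  n1: preds {n0,n4}: {n0} ∩ {n0,n1,n2,n4} = {n0}; idom=n0
  n2: preds {n1,n6}: {n0,n1} ∩ {n0,n1,n2,n6} = {n0,n1}; idom=n1
  n5: preds {n3,n4}: {n0,n1,n3} ∩ {n0,n1,n2,n4} = {n0,n1}; idom=n1
  n6: preds {n2,n4}: {n0,n1,n2} ∩ {n0,n1,n2,n4} = {n0,n1,n2}; idom=n2

DF derivation:
  join n1 pred n0: · stop@n0
  join n1 pred n4: n4→n2→n1 stop@n0
  join n2 pred n1: · stop@n1
  join n2 pred n6: n6→n2 stop@n1
  join n5 pred n3: n3 stop@n1
  join n5 pred n4: n4→n2 stop@n1
  join n6 pred n2: · stop@n2
  join n6 pred n4: n4 stop@n2
  n0: DF=∅
  n1: DF={n1}
  n2: DF={n1,n2,n5}
  n3: DF={n5}
  n4: DF={n1,n5,n6}
  n5: DF=∅
  n6: DF={n2}

φ for n: defs {n1,n5}
  DF⁺ = {n1}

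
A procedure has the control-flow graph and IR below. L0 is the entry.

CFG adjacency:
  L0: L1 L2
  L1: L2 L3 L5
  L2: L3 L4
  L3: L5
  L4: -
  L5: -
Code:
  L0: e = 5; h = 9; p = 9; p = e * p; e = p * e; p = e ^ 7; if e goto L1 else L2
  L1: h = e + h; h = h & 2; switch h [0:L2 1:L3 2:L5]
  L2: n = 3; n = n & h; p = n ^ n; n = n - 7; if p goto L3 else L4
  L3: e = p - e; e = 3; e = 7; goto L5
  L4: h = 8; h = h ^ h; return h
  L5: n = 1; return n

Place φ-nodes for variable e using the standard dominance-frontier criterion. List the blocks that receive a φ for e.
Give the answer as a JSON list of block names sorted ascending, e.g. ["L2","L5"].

Answer: ["L5"]

Derivation:
idom tree: L1←L0 L2←L0 L3←L0 L4←L2 L5←L0
Join-block Dom:
  L2: preds {L0,L1}: {L0} ∩ {L0,L1} = {L0}; idom=L0
  L3: preds {L1,L2}: {L0,L1} ∩ {L0,L2} = {L0}; idom=L0
  L5: preds {L1,L3}: {L0,L1} ∩ {L0,L3} = {L0}; idom=L0

Frontier:
  L2←L0: walk · to L0
  L2←L1: walk L1 to L0
  L3←L1: walk L1 to L0
  L3←L2: walk L2 to L0
  L5←L1: walk L1 to L0
  L5←L3: walk L3 to L0
  DF(L0)=∅
  DF(L1)={L2,L3,L5}
  DF(L2)={L3}
  DF(L3)={L5}
  DF(L4)=∅
  DF(L5)=∅

φ for e: defs {L0,L3}
  DF⁺ = {L5}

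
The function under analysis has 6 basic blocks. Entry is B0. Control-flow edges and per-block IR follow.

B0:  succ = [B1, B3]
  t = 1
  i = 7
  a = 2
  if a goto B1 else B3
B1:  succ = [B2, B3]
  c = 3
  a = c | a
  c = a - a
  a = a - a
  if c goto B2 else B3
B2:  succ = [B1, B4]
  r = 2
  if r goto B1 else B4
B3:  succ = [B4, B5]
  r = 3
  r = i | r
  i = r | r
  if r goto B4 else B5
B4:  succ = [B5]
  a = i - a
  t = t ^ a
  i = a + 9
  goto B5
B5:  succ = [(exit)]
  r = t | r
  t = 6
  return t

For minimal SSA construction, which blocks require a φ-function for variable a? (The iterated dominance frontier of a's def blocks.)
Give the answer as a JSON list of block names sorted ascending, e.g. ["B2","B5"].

idom tree: B1←B0 B2←B1 B3←B0 B4←B0 B5←B0
Dom at joins:
  B1: preds {B0,B2}: {B0} ∩ {B0,B1,B2} = {B0}; idom=B0
  B3: preds {B0,B1}: {B0} ∩ {B0,B1} = {B0}; idom=B0
  B4: preds {B2,B3}: {B0,B1,B2} ∩ {B0,B3} = {B0}; idom=B0
  B5: preds {B3,B4}: {B0,B3} ∩ {B0,B4} = {B0}; idom=B0

Frontier:
  join B1 pred B0: · stop@B0
  join B1 pred B2: B2→B1 stop@B0
  join B3 pred B0: · stop@B0
  join B3 pred B1: B1 stop@B0
  join B4 pred B2: B2→B1 stop@B0
  join B4 pred B3: B3 stop@B0
  join B5 pred B3: B3 stop@B0
  join B5 pred B4: B4 stop@B0
  B0: DF=∅
  B1: DF={B1,B3,B4}
  B2: DF={B1,B4}
  B3: DF={B4,B5}
  B4: DF={B5}
  B5: DF=∅

φ for a: defs {B0,B1,B4}
  DF⁺ = {B1,B3,B4,B5}

Answer: ["B1", "B3", "B4", "B5"]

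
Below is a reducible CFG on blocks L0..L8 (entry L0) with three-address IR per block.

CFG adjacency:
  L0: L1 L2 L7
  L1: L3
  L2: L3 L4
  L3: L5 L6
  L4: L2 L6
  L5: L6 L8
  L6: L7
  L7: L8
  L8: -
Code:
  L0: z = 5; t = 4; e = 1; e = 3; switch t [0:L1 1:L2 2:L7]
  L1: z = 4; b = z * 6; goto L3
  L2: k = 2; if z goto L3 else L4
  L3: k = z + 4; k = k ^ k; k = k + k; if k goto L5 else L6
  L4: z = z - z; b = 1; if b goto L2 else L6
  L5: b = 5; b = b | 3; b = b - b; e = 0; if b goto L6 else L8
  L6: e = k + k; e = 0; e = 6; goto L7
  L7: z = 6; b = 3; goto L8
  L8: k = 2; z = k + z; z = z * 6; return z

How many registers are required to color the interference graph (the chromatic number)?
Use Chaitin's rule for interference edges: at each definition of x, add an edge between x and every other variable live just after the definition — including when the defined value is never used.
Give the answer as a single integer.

Per-block:
  L0: def={e,t,z} ue=∅
  L1: def={b,z} ue=∅
  L2: def={k} ue={z}
  L3: def={k} ue={z}
  L4: def={b,z} ue={z}
  L5: def={b,e} ue=∅
  L6: def={e} ue={k}
  L7: def={b,z} ue=∅
  L8: def={k,z} ue={z}

Live sets:
  live L0: ∅→{z}
  live L1: ∅→{z}
  live L2: {z}→{k,z}
  live L3: {z}→{k,z}
  live L4: {k,z}→{k,z}
  live L5: {k,z}→{k,z}
  live L6: {k}→∅
  live L7: ∅→{z}
  live L8: {z}→∅

Conflict graph:
  b↔{e,k,z}
  e↔{b,k,t,z}
  k↔{b,e,z}
  t↔{e,z}
  z↔{b,e,k,t}

Registers:
  {b,e,k,z} pairwise interfere (4-clique) ⇒ χ ≥ 4
  4-colouring: R0={e}  R1={z}  R2={b,t}  R3={k}
  χ = 4

Answer: 4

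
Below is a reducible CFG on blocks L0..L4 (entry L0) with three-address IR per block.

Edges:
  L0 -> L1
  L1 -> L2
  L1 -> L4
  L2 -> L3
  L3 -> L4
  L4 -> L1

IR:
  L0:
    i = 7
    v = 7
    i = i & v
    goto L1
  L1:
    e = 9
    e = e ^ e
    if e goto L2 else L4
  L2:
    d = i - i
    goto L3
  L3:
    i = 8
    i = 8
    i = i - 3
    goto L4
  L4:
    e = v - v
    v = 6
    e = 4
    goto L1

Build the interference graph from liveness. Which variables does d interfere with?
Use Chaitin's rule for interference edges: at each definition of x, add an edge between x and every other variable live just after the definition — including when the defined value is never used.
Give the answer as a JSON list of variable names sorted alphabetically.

Answer: ["v"]

Derivation:
Per-block:
  L0: def={i,v} ue=∅
  L1: def={e} ue=∅
  L2: def={d} ue={i}
  L3: def={i} ue=∅
  L4: def={e,v} ue={v}

Backward fixpoint:
  L0: in=∅ out={i,v}
  L1: in={i,v} out={i,v}
  L2: in={i,v} out={v}
  L3: in={v} out={i,v}
  L4: in={i,v} out={i,v}

Interference:
  d — {v}
  e — {i,v}
  i — {e,v}
  v — {d,e,i}

N(d) = ["v"]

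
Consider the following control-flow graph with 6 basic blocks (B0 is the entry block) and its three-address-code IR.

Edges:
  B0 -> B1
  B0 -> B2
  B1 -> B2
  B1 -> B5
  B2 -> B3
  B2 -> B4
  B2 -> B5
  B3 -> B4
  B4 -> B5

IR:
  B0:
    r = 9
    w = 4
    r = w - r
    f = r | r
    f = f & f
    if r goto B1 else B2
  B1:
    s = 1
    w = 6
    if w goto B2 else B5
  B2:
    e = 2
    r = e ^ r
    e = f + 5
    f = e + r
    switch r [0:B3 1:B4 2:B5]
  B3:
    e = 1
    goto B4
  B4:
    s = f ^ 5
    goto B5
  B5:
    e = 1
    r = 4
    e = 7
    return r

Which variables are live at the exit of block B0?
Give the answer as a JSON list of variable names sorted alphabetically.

def/use:
  B0 def {f,r,w} use ∅
  B1 def {s,w} use ∅
  B2 def {e,f,r} use {f,r}
  B3 def {e} use ∅
  B4 def {s} use {f}
  B5 def {e,r} use ∅

Liveness:
  B0 li=∅ lo={f,r}
  B1 li={f,r} lo={f,r}
  B2 li={f,r} lo={f}
  B3 li={f} lo={f}
  B4 li={f} lo=∅
  B5 li=∅ lo=∅

live-out(B0) = ["f", "r"]

Answer: ["f", "r"]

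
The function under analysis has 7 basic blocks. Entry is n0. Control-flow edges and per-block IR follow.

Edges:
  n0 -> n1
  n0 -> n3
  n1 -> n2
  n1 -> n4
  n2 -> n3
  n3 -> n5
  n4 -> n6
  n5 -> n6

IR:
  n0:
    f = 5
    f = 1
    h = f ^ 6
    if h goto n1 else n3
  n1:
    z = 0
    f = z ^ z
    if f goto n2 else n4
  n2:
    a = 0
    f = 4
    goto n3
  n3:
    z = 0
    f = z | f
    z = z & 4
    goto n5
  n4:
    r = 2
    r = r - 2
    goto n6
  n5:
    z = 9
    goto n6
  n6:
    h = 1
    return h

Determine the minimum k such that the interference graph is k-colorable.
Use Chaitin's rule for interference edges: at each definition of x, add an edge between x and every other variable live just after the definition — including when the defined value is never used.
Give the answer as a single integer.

Per-block:
  n0 def {f,h} use ∅
  n1 def {f,z} use ∅
  n2 def {a,f} use ∅
  n3 def {f,z} use {f}
  n4 def {r} use ∅
  n5 def {z} use ∅
  n6 def {h} use ∅

Backward fixpoint:
  n0 li=∅ lo={f}
  n1 li=∅ lo=∅
  n2 li=∅ lo={f}
  n3 li={f} lo=∅
  n4 li=∅ lo=∅
  n5 li=∅ lo=∅
  n6 li=∅ lo=∅

Interference:
  a↔∅
  f↔{h,z}
  h↔{f}
  r↔∅
  z↔{f}

Colouring:
  lower bound: {f,h} mutually conflict ⇒ χ ≥ 2
  assign a→R0 f→R0 h→R1 r→R0 z→R1 — no edge inside a register ⇒ χ ≤ 2
  χ = 2

Answer: 2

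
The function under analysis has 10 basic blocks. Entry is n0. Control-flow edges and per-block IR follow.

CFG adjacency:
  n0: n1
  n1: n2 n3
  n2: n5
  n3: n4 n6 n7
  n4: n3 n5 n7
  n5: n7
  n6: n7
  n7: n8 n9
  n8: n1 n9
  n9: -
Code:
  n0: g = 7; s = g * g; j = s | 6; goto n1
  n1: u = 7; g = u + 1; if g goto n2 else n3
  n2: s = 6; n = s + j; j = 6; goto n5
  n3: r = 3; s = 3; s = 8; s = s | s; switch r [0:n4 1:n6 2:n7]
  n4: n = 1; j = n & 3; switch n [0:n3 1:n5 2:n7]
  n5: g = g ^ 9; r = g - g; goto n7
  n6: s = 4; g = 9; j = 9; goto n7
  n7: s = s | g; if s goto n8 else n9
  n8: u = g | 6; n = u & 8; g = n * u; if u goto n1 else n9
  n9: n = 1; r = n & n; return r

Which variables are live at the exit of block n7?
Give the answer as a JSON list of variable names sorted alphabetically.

def/use:
  n0: {g,j,s} / ∅
  n1: {g,u} / ∅
  n2: {j,n,s} / {j}
  n3: {r,s} / ∅
  n4: {j,n} / ∅
  n5: {g,r} / {g}
  n6: {g,j,s} / ∅
  n7: {s} / {g,s}
  n8: {g,n,u} / {g}
  n9: {n,r} / ∅

Backward fixpoint:
  n0: in=∅ out={j}
  n1: in={j} out={g,j}
  n2: in={g,j} out={g,j,s}
  n3: in={g,j} out={g,j,s}
  n4: in={g,s} out={g,j,s}
  n5: in={g,j,s} out={g,j,s}
  n6: in=∅ out={g,j,s}
  n7: in={g,j,s} out={g,j}
  n8: in={g,j} out={j}
  n9: in=∅ out=∅

live-out(n7) = ["g", "j"]

Answer: ["g", "j"]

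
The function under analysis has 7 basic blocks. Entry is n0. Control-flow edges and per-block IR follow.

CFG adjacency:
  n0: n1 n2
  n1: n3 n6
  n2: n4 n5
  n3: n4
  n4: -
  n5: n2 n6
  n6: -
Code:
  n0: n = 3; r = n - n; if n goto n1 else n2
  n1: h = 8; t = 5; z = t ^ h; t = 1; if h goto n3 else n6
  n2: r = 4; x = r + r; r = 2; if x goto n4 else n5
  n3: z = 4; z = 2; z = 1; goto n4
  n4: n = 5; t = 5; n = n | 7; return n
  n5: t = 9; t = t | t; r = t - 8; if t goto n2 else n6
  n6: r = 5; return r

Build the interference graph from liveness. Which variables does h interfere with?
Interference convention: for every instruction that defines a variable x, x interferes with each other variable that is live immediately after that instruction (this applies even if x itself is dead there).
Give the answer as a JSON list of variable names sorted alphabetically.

Answer: ["t", "z"]

Derivation:
Block summaries:
  n0 def {n,r} use ∅
  n1 def {h,t,z} use ∅
  n2 def {r,x} use ∅
  n3 def {z} use ∅
  n4 def {n,t} use ∅
  n5 def {r,t} use ∅
  n6 def {r} use ∅

Live sets:
  live n0: ∅→∅
  live n1: ∅→∅
  live n2: ∅→∅
  live n3: ∅→∅
  live n4: ∅→∅
  live n5: ∅→∅
  live n6: ∅→∅

Interference:
  h: {t,z}
  n: {r,t}
  r: {n,t,x}
  t: {h,n,r}
  x: {r}
  z: {h}

N(h) = ["t", "z"]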